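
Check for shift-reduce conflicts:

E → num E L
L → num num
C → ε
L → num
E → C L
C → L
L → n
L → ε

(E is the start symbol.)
Yes — I0: [C → .] vs [E → . num E L]; I1: [L → .] vs [L → . n]; I5: [C → .] vs [E → . num E L]; I6: [L → .] vs [L → . n]; I7: [C → .] vs [E → . num E L]; I9: [L → num .] vs [L → num . num]

Augment with E' → E and build the canonical LR(0) collection (I0 = CLOSURE({[E' → . E]}), then GOTO on every symbol after a dot until no new states appear). It has 12 states:
  I0: { [C → . L], [C → .], [E → . C L], [E → . num E L], [E' → . E], [L → . n], [L → . num num], [L → . num], [L → .] }  — shift, 2 reduces
  I1: { [E → C . L], [L → . n], [L → . num num], [L → . num], [L → .] }  — shift, reduce
  I2: { [E' → E .] }  — accept
  I3: { [C → L .] }  — reduce
  I4: { [L → n .] }  — reduce
  I5: { [C → . L], [C → .], [E → . C L], [E → . num E L], [E → num . E L], [L → . n], [L → . num num], [L → . num], [L → .], [L → num . num], [L → num .] }  — shift, 3 reduces
  I6: { [E → num E . L], [L → . n], [L → . num num], [L → . num], [L → .] }  — shift, reduce
  I7: { [C → . L], [C → .], [E → . C L], [E → . num E L], [E → num . E L], [L → . n], [L → . num num], [L → . num], [L → .], [L → num . num], [L → num .], [L → num num .] }  — shift, 4 reduces
  I8: { [E → num E L .] }  — reduce
  I9: { [L → num . num], [L → num .] }  — shift, reduce
  I10: { [L → num num .] }  — reduce
  I11: { [E → C L .] }  — reduce

I0 contains reduce items [C → .], [L → .] and shift items [E → . num E L], [L → . n], [L → . num], [L → . num num] — shift-reduce conflict.
I1 contains reduce item [L → .] and shift items [L → . n], [L → . num], [L → . num num] — shift-reduce conflict.
I5 contains reduce items [C → .], [L → .], [L → num .] and shift items [E → . num E L], [L → . n], [L → . num], [L → . num num], [L → num . num] — shift-reduce conflict.
I6 contains reduce item [L → .] and shift items [L → . n], [L → . num], [L → . num num] — shift-reduce conflict.
I7 contains reduce items [C → .], [L → .], [L → num .], [L → num num .] and shift items [E → . num E L], [L → . n], [L → . num], [L → . num num], [L → num . num] — shift-reduce conflict.
I9 contains reduce item [L → num .] and shift item [L → num . num] — shift-reduce conflict.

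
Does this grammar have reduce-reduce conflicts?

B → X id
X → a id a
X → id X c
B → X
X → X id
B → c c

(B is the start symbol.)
Yes — I12: [B → X id .] vs [X → X id .]

A reduce-reduce conflict occurs when an LR(0) state has two complete items [A → α .] and [B → β .] — both call for a reduction, and with no lookahead the parser cannot choose between them.

Augment with B' → B and build the canonical LR(0) collection (I0 = CLOSURE({[B' → . B]}), then GOTO on every symbol after a dot until no new states appear). It has 13 states:
  I0: { [B → . X id], [B → . X], [B → . c c], [B' → . B], [X → . X id], [X → . a id a], [X → . id X c] }  — shift
  I1: { [B' → B .] }  — accept
  I2: { [B → X . id], [B → X .], [X → X . id] }  — shift, reduce
  I3: { [X → a . id a] }  — shift
  I4: { [B → c . c] }  — shift
  I5: { [X → . X id], [X → . a id a], [X → . id X c], [X → id . X c] }  — shift
  I6: { [X → X . id], [X → id X . c] }  — shift
  I7: { [X → id X c .] }  — reduce
  I8: { [X → X id .] }  — reduce
  I9: { [B → c c .] }  — reduce
  I10: { [X → a id . a] }  — shift
  I11: { [X → a id a .] }  — reduce
  I12: { [B → X id .], [X → X id .] }  — 2 reduces

I12 contains complete items [B → X id .], [X → X id .] — reduce-reduce conflict.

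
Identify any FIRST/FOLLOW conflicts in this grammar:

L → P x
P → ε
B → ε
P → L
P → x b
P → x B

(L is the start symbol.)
Nullable non-terminals: B, P.
FIRST sets used below: FIRST(L) = { 'x' }
B has a nullable alternative but only one production, so nothing to check.

P: nullable alternative(s) P → ε; FOLLOW(P) = { 'x' }
  P → ε: FIRST \ {ε} = { } — this is the only nullable alternative, skip
  P → L: FIRST \ {ε} = { 'x' } — overlaps FOLLOW(P) on { 'x' }: CONFLICT
  P → x b: FIRST \ {ε} = { 'x' } — overlaps FOLLOW(P) on { 'x' }: CONFLICT
  P → x B: FIRST \ {ε} = { 'x' } — overlaps FOLLOW(P) on { 'x' }: CONFLICT

L has no nullable alternative, so no FIRST/FOLLOW check is needed there.

So the grammar has 3 FIRST/FOLLOW conflicts (marked CONFLICT above).

Answer: Yes. P → L with FOLLOW(P) on { 'x' }; P → x b with FOLLOW(P) on { 'x' }; P → x B with FOLLOW(P) on { 'x' }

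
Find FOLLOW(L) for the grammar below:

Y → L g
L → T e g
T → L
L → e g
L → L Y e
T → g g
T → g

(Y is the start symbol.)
{ 'e', 'g' }

In Y → L g: L is followed by g, add FIRST(g) \ {ε} = { 'g' }
In T → L: L is at the end, add FOLLOW(T)
In L → L Y e: L is followed by Y e, add FIRST(Y e) \ {ε} = { 'e', 'g' }

The FOLLOW sets referred to above (computed the same way, to a fixed point):
  FOLLOW(T) = { 'e' }

Taking the union: FOLLOW(L) = { 'e', 'g' }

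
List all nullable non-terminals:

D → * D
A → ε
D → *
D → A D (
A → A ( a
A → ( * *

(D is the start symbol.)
{ 'A' }

ε-productions: A → ε
So A is immediately nullable.
No further non-terminal can be added: every production for the remaining non-terminals contains a terminal or a non-nullable non-terminal.
Nullable = { 'A' }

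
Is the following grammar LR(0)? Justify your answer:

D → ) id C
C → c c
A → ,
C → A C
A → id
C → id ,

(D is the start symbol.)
A grammar is LR(0) if no state in the canonical LR(0) collection has:
  - both a shift item (dot before a terminal) and a complete item (shift-reduce conflict), or
  - two or more complete items (reduce-reduce conflict; the accept item [D' → D .] counts as a complete item here).

Augment with D' → D and build the canonical LR(0) collection (I0 = CLOSURE({[D' → . D]}), then GOTO on every symbol after a dot until no new states appear). It has 12 states:
  I0: { [D → . ) id C], [D' → . D] }  — shift
  I1: { [D → ) . id C] }  — shift
  I2: { [D' → D .] }  — accept
  I3: { [A → . ,], [A → . id], [C → . A C], [C → . c c], [C → . id ,], [D → ) id . C] }  — shift
  I4: { [A → , .] }  — reduce
  I5: { [A → . ,], [A → . id], [C → . A C], [C → . c c], [C → . id ,], [C → A . C] }  — shift
  I6: { [D → ) id C .] }  — reduce
  I7: { [C → c . c] }  — shift
  I8: { [A → id .], [C → id . ,] }  — shift, reduce
  I9: { [C → id , .] }  — reduce
  I10: { [C → c c .] }  — reduce
  I11: { [C → A C .] }  — reduce

Conflict in state I8:
  Shift-reduce conflict between [A → id .] and [C → id . ,]
So the grammar is NOT LR(0).

Answer: No. Shift-reduce conflict between [A → id .] and [C → id . ,]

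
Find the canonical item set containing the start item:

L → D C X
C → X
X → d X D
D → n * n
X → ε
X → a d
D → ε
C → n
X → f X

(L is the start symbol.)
First, augment the grammar with L' → L
I₀ = CLOSURE({ [L' → . L] }):
  [L' → . L] has the dot before L: add [L → . D C X]
  [L → . D C X] has the dot before D: add [D → . n * n], [D → .]
No further items can be added.

I₀ = { [D → . n * n], [D → .], [L → . D C X], [L' → . L] }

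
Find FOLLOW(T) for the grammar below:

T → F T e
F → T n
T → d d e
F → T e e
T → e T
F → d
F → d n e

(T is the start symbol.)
{ $, 'e', 'n' }

To compute FOLLOW(T), find every occurrence of T on a right-hand side N → α T β: add FIRST(β) \ {ε}, and if β is empty or nullable also add FOLLOW(N). Iterate to a fixed point.

T is the start symbol, so $ ∈ FOLLOW(T).
In T → F T e: T is followed by e, add FIRST(e) \ {ε} = { 'e' }
In F → T n: T is followed by n, add FIRST(n) \ {ε} = { 'n' }
In F → T e e: T is followed by e e, add FIRST(e e) \ {ε} = { 'e' }
In T → e T: T is at the end; this adds FOLLOW(T) to itself — nothing new

Taking the union: FOLLOW(T) = { $, 'e', 'n' }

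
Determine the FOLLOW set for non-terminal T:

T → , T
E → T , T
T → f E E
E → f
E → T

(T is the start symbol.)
T is the start symbol, so $ ∈ FOLLOW(T).
In T → , T: T is at the end; this adds FOLLOW(T) to itself — nothing new
In E → T , T: T is followed by ',' T, add FIRST(',' T) \ {ε} = { ',' }
In E → T , T: T is at the end, add FOLLOW(E)
In E → T: T is at the end, add FOLLOW(E)

The FOLLOW sets referred to above (computed the same way, to a fixed point):
  FOLLOW(E) = { $, ',', 'f' }

Taking the union: FOLLOW(T) = { $, ',', 'f' }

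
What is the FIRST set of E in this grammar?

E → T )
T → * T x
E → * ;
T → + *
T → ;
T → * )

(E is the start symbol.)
{ '*', '+', ';' }

To compute FIRST(E), examine every production with E on the left-hand side, reading each right-hand side left to right until a non-nullable symbol is reached.

FIRST sets of the other non-terminals involved (by the same procedure, iterated to a fixed point):
  FIRST(T) = { '*', '+', ';' }

From E → T ):
  - T is a non-terminal: add FIRST(T) \ {ε} = { '*', '+', ';' }
    T is not nullable, so stop
From E → * ;:
  - '*' is a terminal: add '*' and stop

Collecting: FIRST(E) = { '*', '+', ';' }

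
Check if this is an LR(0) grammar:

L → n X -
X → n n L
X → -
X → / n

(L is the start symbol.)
Yes, the grammar is LR(0)

Augment with L' → L and build the canonical LR(0) collection (I0 = CLOSURE({[L' → . L]}), then GOTO on every symbol after a dot until no new states appear). It has 11 states:
  I0: { [L → . n X -], [L' → . L] }  — shift
  I1: { [L' → L .] }  — accept
  I2: { [L → n . X -], [X → . -], [X → . / n], [X → . n n L] }  — shift
  I3: { [X → - .] }  — reduce
  I4: { [X → / . n] }  — shift
  I5: { [L → n X . -] }  — shift
  I6: { [X → n . n L] }  — shift
  I7: { [L → . n X -], [X → n n . L] }  — shift
  I8: { [X → n n L .] }  — reduce
  I9: { [L → n X - .] }  — reduce
  I10: { [X → / n .] }  — reduce

Every state is either a pure shift/goto state or contains exactly one complete item and nothing to shift — no conflicts. The grammar is LR(0).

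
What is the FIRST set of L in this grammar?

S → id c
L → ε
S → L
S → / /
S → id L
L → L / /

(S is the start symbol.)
{ '/', ε }

From L → ε:
  - ε-production, so ε ∈ FIRST(L)
From L → L / /:
  - L is the symbol being defined: contributes nothing new
    L is nullable, so continue to the next symbol
  - '/' is a terminal: add '/' and stop

Collecting: FIRST(L) = { '/', ε }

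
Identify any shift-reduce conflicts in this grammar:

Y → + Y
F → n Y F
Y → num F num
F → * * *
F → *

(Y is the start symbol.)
Yes — I4: [F → * .] vs [F → * . * *]

Augment with Y' → Y and build the canonical LR(0) collection (I0 = CLOSURE({[Y' → . Y]}), then GOTO on every symbol after a dot until no new states appear). It has 13 states:
  I0: { [Y → . + Y], [Y → . num F num], [Y' → . Y] }  — shift
  I1: { [Y → + . Y], [Y → . + Y], [Y → . num F num] }  — shift
  I2: { [Y' → Y .] }  — accept
  I3: { [F → . * * *], [F → . *], [F → . n Y F], [Y → num . F num] }  — shift
  I4: { [F → * . * *], [F → * .] }  — shift, reduce
  I5: { [Y → num F . num] }  — shift
  I6: { [F → n . Y F], [Y → . + Y], [Y → . num F num] }  — shift
  I7: { [F → . * * *], [F → . *], [F → . n Y F], [F → n Y . F] }  — shift
  I8: { [F → n Y F .] }  — reduce
  I9: { [Y → num F num .] }  — reduce
  I10: { [F → * * . *] }  — shift
  I11: { [F → * * * .] }  — reduce
  I12: { [Y → + Y .] }  — reduce

I4 contains reduce item [F → * .] and shift item [F → * . * *] — shift-reduce conflict.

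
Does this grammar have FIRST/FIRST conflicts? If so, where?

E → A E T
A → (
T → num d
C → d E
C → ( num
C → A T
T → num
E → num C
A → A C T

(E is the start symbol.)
A FIRST/FIRST conflict occurs when two productions N → α and N → β for the same non-terminal have FIRST(α) ∩ FIRST(β) ≠ ∅ (with ε ∈ FIRST of a nullable right-hand side, so two nullable alternatives also conflict).

FIRST sets of the non-terminals at (or reachable through a nullable prefix from) the front of some alternative:
  FIRST(A) = { '(' }

Productions for E:
  E → A E T: FIRST = { '(' }
  E → num C: FIRST = { 'num' }
Productions for A:
  A → (: FIRST = { '(' }
  A → A C T: FIRST = { '(' }
Productions for T:
  T → num d: FIRST = { 'num' }
  T → num: FIRST = { 'num' }
Productions for C:
  C → d E: FIRST = { 'd' }
  C → ( num: FIRST = { '(' }
  C → A T: FIRST = { '(' }

Conflict for A: A → ( and A → A C T
  Overlap: { '(' }
Conflict for T: T → num d and T → num
  Overlap: { 'num' }
Conflict for C: C → ( num and C → A T
  Overlap: { '(' }

Answer: Yes. A → '(' / A → A C T on { '(' }; T → num d / T → num on { 'num' }; C → '(' num / C → A T on { '(' }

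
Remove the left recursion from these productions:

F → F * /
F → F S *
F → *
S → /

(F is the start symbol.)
F is directly left-recursive. The standard transformation for
  A → A α₁ | ... | A α_m | β₁ | ... | β_n
is
  A  → β₁ A' | ... | β_n A'
  A' → α₁ A' | ... | α_m A' | ε

F → * becomes F → * F'
F → F * / becomes F' → * / F'
F → F S * becomes F' → S * F'
Add F' → ε

Productions for other non-terminals are unchanged:
  S → /

Resulting grammar:
F → * F'
F' → * / F'
F' → S * F'
F' → ε
S → /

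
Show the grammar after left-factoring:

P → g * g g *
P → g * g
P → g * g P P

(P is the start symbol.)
Left-factoring transforms A → αβ₁ | αβ₂ into A → αA' and A' → β₁ | β₂
(α is the longest common prefix among the alternatives). Repeat until
no nonterminal has two alternatives with a common prefix.

Round 1: P has alternatives sharing prefix 'g * g'. Introduce P': P → g * g P'
  Add: P' → g *
  Add: P' → ε
  Add: P' → P P

No remaining common prefixes — done.

Resulting grammar:
P → g * g P'
P' → g *
P' → ε
P' → P P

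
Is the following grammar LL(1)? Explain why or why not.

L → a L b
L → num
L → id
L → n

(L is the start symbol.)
For L:
  PREDICT(L → a L b) = { 'a' }
  PREDICT(L → num) = { 'num' }
  PREDICT(L → id) = { 'id' }
  PREDICT(L → n) = { 'n' }

All predict sets are disjoint. The grammar IS LL(1).

Answer: Yes, the grammar is LL(1).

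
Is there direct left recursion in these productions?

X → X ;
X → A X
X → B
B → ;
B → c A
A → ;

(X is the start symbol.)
Yes, X is left-recursive

Direct left recursion occurs when N → N α for some non-terminal N (the right-hand side begins with the left-hand side itself).

X → X ;: LEFT RECURSIVE (starts with X)
X → A X: starts with A
X → B: starts with B
B → ;: starts with ';'
B → c A: starts with c
A → ;: starts with ';'

The grammar has direct left recursion on: X.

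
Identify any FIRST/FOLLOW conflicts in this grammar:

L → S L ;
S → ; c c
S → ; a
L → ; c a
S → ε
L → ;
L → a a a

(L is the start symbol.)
A FIRST/FOLLOW conflict occurs when a non-terminal N has a nullable alternative N → β (β ⇒* ε) and another alternative N → α with FIRST(α) ∩ FOLLOW(N) ≠ ∅: on such a lookahead the parser cannot decide between expanding α and letting N vanish via β.

Nullable non-terminals: S.

S: nullable alternative(s) S → ε; FOLLOW(S) = { ';', 'a' }
  S → ; c c: FIRST \ {ε} = { ';' } — overlaps FOLLOW(S) on { ';' }: CONFLICT
  S → ; a: FIRST \ {ε} = { ';' } — overlaps FOLLOW(S) on { ';' }: CONFLICT
  S → ε: FIRST \ {ε} = { } — this is the only nullable alternative, skip

L has no nullable alternative, so no FIRST/FOLLOW check is needed there.

So the grammar has 2 FIRST/FOLLOW conflicts (marked CONFLICT above).

Answer: Yes. S → ';' c c with FOLLOW(S) on { ';' }; S → ';' a with FOLLOW(S) on { ';' }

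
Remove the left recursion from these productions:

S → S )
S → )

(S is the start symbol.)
S is directly left-recursive. The standard transformation for
  A → A α₁ | ... | A α_m | β₁ | ... | β_n
is
  A  → β₁ A' | ... | β_n A'
  A' → α₁ A' | ... | α_m A' | ε

S → ) becomes S → ) S'
S → S ) becomes S' → ) S'
Add S' → ε

Resulting grammar:
S → ) S'
S' → ) S'
S' → ε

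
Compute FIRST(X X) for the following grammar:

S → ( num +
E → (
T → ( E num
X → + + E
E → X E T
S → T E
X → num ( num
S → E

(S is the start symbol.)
FIRST sets of the non-terminals involved (from the grammar, by fixed-point iteration):
  FIRST(X) = { '+', 'num' }

To compute FIRST(X X), process the symbols left to right:
Symbol X is a non-terminal. Add FIRST(X) \ {ε} = { '+', 'num' }
X is not nullable (ε ∉ FIRST(X)), so stop here.
FIRST(X X) = { '+', 'num' }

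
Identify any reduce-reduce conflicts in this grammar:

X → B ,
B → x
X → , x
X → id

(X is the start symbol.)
A reduce-reduce conflict occurs when an LR(0) state has two complete items [A → α .] and [B → β .] — both call for a reduction, and with no lookahead the parser cannot choose between them.

Augment with X' → X and build the canonical LR(0) collection (I0 = CLOSURE({[X' → . X]}), then GOTO on every symbol after a dot until no new states appear). It has 8 states:
  I0: { [B → . x], [X → . , x], [X → . B ,], [X → . id], [X' → . X] }  — shift
  I1: { [X → , . x] }  — shift
  I2: { [X → B . ,] }  — shift
  I3: { [X' → X .] }  — accept
  I4: { [X → id .] }  — reduce
  I5: { [B → x .] }  — reduce
  I6: { [X → B , .] }  — reduce
  I7: { [X → , x .] }  — reduce

No state contains more than one complete item.

Answer: No reduce-reduce conflicts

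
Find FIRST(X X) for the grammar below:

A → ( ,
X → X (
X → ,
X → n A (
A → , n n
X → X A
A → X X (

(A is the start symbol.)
{ ',', 'n' }

FIRST sets of the non-terminals involved (from the grammar, by fixed-point iteration):
  FIRST(X) = { ',', 'n' }

To compute FIRST(X X), process the symbols left to right:
Symbol X is a non-terminal. Add FIRST(X) \ {ε} = { ',', 'n' }
X is not nullable (ε ∉ FIRST(X)), so stop here.
FIRST(X X) = { ',', 'n' }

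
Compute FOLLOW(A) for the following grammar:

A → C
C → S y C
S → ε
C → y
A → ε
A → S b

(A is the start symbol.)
To compute FOLLOW(A), find every occurrence of A on a right-hand side N → α A β: add FIRST(β) \ {ε}, and if β is empty or nullable also add FOLLOW(N). Iterate to a fixed point.

A is the start symbol, so $ ∈ FOLLOW(A).
A does not occur on any right-hand side.

Taking the union: FOLLOW(A) = { $ }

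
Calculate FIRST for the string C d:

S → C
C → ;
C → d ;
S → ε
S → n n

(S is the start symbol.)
{ ';', 'd' }

FIRST sets of the non-terminals involved (from the grammar, by fixed-point iteration):
  FIRST(C) = { ';', 'd' }

To compute FIRST(C d), process the symbols left to right:
Symbol C is a non-terminal. Add FIRST(C) \ {ε} = { ';', 'd' }
C is not nullable (ε ∉ FIRST(C)), so stop here.
FIRST(C d) = { ';', 'd' }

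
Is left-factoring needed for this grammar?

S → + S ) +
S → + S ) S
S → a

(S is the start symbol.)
Yes, S has productions with common prefix '+ S )'

Left-factoring is needed when two productions for the same non-terminal
share a common prefix on the right-hand side.

Productions for S:
  S → + S ) +
  S → + S ) S
  S → a

Found common prefix '+ S )' in productions for S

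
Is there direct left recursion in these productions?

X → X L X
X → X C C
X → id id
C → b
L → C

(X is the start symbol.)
Yes, X is left-recursive

X → X L X: LEFT RECURSIVE (starts with X)
X → X C C: LEFT RECURSIVE (starts with X)
X → id id: starts with id
C → b: starts with b
L → C: starts with C

The grammar has direct left recursion on: X.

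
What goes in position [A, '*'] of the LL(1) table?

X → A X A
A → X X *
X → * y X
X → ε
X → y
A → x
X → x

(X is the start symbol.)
To find M[A, '*'], we find productions for A where '*' is in the predict set (PREDICT(N → α) = (FIRST(α) \ {ε}) ∪ (FOLLOW(N) if α ⇒* ε)).

Relevant sets:
  FIRST(X) = { '*', 'x', 'y', ε }

A → X X *: PREDICT = { '*', 'x', 'y' }
  '*' is in predict set, so this production goes in M[A, '*']
A → x: PREDICT = { 'x' }

M[A, '*'] = A → X X *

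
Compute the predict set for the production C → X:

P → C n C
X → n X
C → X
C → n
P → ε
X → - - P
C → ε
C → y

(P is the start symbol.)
{ '-', 'n' }

PREDICT(C → X) = (FIRST(RHS) \ {ε}) ∪ (FOLLOW(C) if ε ∈ FIRST(RHS), i.e. RHS ⇒* ε)
FIRST(X) = { '-', 'n' }
FIRST(X) = { '-', 'n' }
ε ∉ FIRST(X), so FOLLOW(C) is not added.
PREDICT(C → X) = { '-', 'n' }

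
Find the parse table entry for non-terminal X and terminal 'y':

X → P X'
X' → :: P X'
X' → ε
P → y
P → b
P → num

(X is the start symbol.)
To find M[X, 'y'], we find productions for X where 'y' is in the predict set (PREDICT(N → α) = (FIRST(α) \ {ε}) ∪ (FOLLOW(N) if α ⇒* ε)).

Relevant sets:
  FIRST(P) = { 'b', 'num', 'y' }

X → P X': PREDICT = { 'b', 'num', 'y' }
  'y' is in predict set, so this production goes in M[X, 'y']

M[X, 'y'] = X → P X'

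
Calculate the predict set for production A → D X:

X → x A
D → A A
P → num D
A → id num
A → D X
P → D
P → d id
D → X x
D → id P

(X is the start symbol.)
PREDICT(A → D X) = (FIRST(RHS) \ {ε}) ∪ (FOLLOW(A) if ε ∈ FIRST(RHS), i.e. RHS ⇒* ε)
FIRST(D) = { 'id', 'x' }
FIRST(D X) = { 'id', 'x' }
ε ∉ FIRST(D X), so FOLLOW(A) is not added.
PREDICT(A → D X) = { 'id', 'x' }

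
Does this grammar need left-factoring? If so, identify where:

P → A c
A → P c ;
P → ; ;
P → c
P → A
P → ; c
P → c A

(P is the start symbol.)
Yes, P has productions with common prefix 'A'; P has productions with common prefix ';'; P has productions with common prefix 'c'

Left-factoring is needed when two productions for the same non-terminal
share a common prefix on the right-hand side.

Productions for P:
  P → A c
  P → ; ;
  P → c
  P → A
  P → ; c
  P → c A

Found common prefix 'A' in productions for P
Found common prefix ';' in productions for P
Found common prefix 'c' in productions for P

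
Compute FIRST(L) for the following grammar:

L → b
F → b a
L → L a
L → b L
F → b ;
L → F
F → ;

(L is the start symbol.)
{ ';', 'b' }

To compute FIRST(L), examine every production with L on the left-hand side, reading each right-hand side left to right until a non-nullable symbol is reached.

FIRST sets of the other non-terminals involved (by the same procedure, iterated to a fixed point):
  FIRST(F) = { ';', 'b' }

From L → b:
  - b is a terminal: add 'b' and stop
From L → L a:
  - L is the symbol being defined: contributes nothing new
    L is not nullable, so stop
From L → b L:
  - b is a terminal: add 'b' and stop
From L → F:
  - F is a non-terminal: add FIRST(F) \ {ε} = { ';', 'b' }
    F is not nullable, so stop

Collecting: FIRST(L) = { ';', 'b' }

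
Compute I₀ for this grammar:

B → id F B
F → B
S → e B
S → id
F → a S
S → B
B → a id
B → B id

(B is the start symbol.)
{ [B → . B id], [B → . a id], [B → . id F B], [B' → . B] }

First, augment the grammar with B' → B
I₀ = CLOSURE({ [B' → . B] }):
  [B' → . B] has the dot before B: add [B → . id F B], [B → . a id], [B → . B id]
No further items can be added.

I₀ = { [B → . B id], [B → . a id], [B → . id F B], [B' → . B] }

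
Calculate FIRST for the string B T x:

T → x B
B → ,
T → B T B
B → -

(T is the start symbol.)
{ ',', '-' }

FIRST sets of the non-terminals involved (from the grammar, by fixed-point iteration):
  FIRST(B) = { ',', '-' }

To compute FIRST(B T x), process the symbols left to right:
Symbol B is a non-terminal. Add FIRST(B) \ {ε} = { ',', '-' }
B is not nullable (ε ∉ FIRST(B)), so stop here.
FIRST(B T x) = { ',', '-' }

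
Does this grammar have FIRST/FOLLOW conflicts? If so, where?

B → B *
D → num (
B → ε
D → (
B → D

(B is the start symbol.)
A FIRST/FOLLOW conflict occurs when a non-terminal N has a nullable alternative N → β (β ⇒* ε) and another alternative N → α with FIRST(α) ∩ FOLLOW(N) ≠ ∅: on such a lookahead the parser cannot decide between expanding α and letting N vanish via β.

Nullable non-terminals: B.
FIRST sets used below: FIRST(B) = { '(', '*', 'num', ε }, FIRST(D) = { '(', 'num' }

B: nullable alternative(s) B → ε; FOLLOW(B) = { $, '*' }
  B → B *: FIRST \ {ε} = { '(', '*', 'num' } — overlaps FOLLOW(B) on { '*' }: CONFLICT
  B → ε: FIRST \ {ε} = { } — this is the only nullable alternative, skip
  B → D: FIRST \ {ε} = { '(', 'num' } — disjoint from FOLLOW(B)

D has no nullable alternative, so no FIRST/FOLLOW check is needed there.

So the grammar has 1 FIRST/FOLLOW conflict (marked CONFLICT above).

Answer: Yes. B → B '*' with FOLLOW(B) on { '*' }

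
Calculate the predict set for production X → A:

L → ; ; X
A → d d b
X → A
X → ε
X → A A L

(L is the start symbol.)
PREDICT(X → A) = (FIRST(RHS) \ {ε}) ∪ (FOLLOW(X) if ε ∈ FIRST(RHS), i.e. RHS ⇒* ε)
FIRST(A) = { 'd' }
FIRST(A) = { 'd' }
ε ∉ FIRST(A), so FOLLOW(X) is not added.
PREDICT(X → A) = { 'd' }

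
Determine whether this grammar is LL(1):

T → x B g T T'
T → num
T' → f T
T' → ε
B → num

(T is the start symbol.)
A grammar is LL(1) if for each non-terminal N with multiple productions, the predict sets of those productions are pairwise disjoint, where PREDICT(N → α) = (FIRST(α) \ {ε}) ∪ (FOLLOW(N) if α ⇒* ε).

Relevant sets:
  FOLLOW(T') = { $, 'f' }

For T:
  PREDICT(T → x B g T T') = { 'x' }
  PREDICT(T → num) = { 'num' }
For T':
  PREDICT(T' → f T) = { 'f' }
  PREDICT(T' → ε) = { $, 'f' }
B has a single production, so nothing to check there.

Conflict found: Predict set conflict for T': { 'f' }
The grammar is NOT LL(1).

Answer: No. Predict set conflict for T': { 'f' }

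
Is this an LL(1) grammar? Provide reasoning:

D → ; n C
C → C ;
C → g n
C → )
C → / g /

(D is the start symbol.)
No. Predict set conflict for C: { 'g' }

A grammar is LL(1) if for each non-terminal N with multiple productions, the predict sets of those productions are pairwise disjoint, where PREDICT(N → α) = (FIRST(α) \ {ε}) ∪ (FOLLOW(N) if α ⇒* ε).

Relevant sets:
  FIRST(C) = { ')', '/', 'g' }

For C:
  PREDICT(C → C ';') = { ')', '/', 'g' }
  PREDICT(C → g n) = { 'g' }
  PREDICT(C → ')') = { ')' }
  PREDICT(C → '/' g '/') = { '/' }
D has a single production, so nothing to check there.

Conflict found: Predict set conflict for C: { 'g' }
The grammar is NOT LL(1).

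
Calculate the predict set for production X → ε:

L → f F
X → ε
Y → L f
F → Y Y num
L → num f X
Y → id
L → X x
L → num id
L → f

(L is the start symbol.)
{ $, 'f', 'x' }

PREDICT(X → ε) = (FIRST(RHS) \ {ε}) ∪ (FOLLOW(X) if ε ∈ FIRST(RHS), i.e. RHS ⇒* ε)
The right-hand side is ε (FIRST(ε) = { ε }), so the predict set is FOLLOW(X) = { $, 'f', 'x' }
PREDICT(X → ε) = { $, 'f', 'x' }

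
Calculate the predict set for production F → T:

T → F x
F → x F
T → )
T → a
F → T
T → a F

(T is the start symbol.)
PREDICT(F → T) = (FIRST(RHS) \ {ε}) ∪ (FOLLOW(F) if ε ∈ FIRST(RHS), i.e. RHS ⇒* ε)
FIRST(T) = { ')', 'a', 'x' }
FIRST(T) = { ')', 'a', 'x' }
ε ∉ FIRST(T), so FOLLOW(F) is not added.
PREDICT(F → T) = { ')', 'a', 'x' }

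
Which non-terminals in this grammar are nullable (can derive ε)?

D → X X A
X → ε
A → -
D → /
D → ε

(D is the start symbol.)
{ 'D', 'X' }

ε-productions: X → ε, D → ε
So X, D are immediately nullable.
No further non-terminal can be added: every production for the remaining non-terminals contains a terminal or a non-nullable non-terminal.
Nullable = { 'D', 'X' }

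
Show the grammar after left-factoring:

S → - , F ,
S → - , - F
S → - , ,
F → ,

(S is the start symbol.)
Left-factoring transforms A → αβ₁ | αβ₂ into A → αA' and A' → β₁ | β₂
(α is the longest common prefix among the alternatives). Repeat until
no nonterminal has two alternatives with a common prefix.

Round 1: S has alternatives sharing prefix '- ,'. Introduce S': S → - , S'
  Add: S' → F ,
  Add: S' → - F
  Add: S' → ,

No remaining common prefixes — done.

Resulting grammar:
S → - , S'
S' → F ,
S' → - F
S' → ,
F → ,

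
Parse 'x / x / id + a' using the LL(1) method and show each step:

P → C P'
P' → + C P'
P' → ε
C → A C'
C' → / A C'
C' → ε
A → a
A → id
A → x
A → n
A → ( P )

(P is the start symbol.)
Stack is shown with the top on the left.

Stack        Input             Action
-------------------------------------
P $          x / x / id + a $  output P → C P'
C P' $       x / x / id + a $  output C → A C'
A C' P' $    x / x / id + a $  output A → x
x C' P' $    x / x / id + a $  match 'x'
C' P' $      / x / id + a $    output C' → / A C'
/ A C' P' $  / x / id + a $    match '/'
A C' P' $    x / id + a $      output A → x
x C' P' $    x / id + a $      match 'x'
C' P' $      / id + a $        output C' → / A C'
/ A C' P' $  / id + a $        match '/'
A C' P' $    id + a $          output A → id
id C' P' $   id + a $          match 'id'
C' P' $      + a $             output C' → ε
P' $         + a $             output P' → + C P'
+ C P' $     + a $             match '+'
C P' $       a $               output C → A C'
A C' P' $    a $               output A → a
a C' P' $    a $               match 'a'
C' P' $      $                 output C' → ε
P' $         $                 output P' → ε
$            $                 accept

The string is accepted.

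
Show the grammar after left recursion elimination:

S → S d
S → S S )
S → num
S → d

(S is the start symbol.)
S is directly left-recursive. The standard transformation for
  A → A α₁ | ... | A α_m | β₁ | ... | β_n
is
  A  → β₁ A' | ... | β_n A'
  A' → α₁ A' | ... | α_m A' | ε

S → num becomes S → num S'
S → d becomes S → d S'
S → S d becomes S' → d S'
S → S S ) becomes S' → S ) S'
Add S' → ε

Resulting grammar:
S → num S'
S → d S'
S' → d S'
S' → S ) S'
S' → ε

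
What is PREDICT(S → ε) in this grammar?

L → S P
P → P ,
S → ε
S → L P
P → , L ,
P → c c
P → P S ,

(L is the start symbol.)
PREDICT(S → ε) = (FIRST(RHS) \ {ε}) ∪ (FOLLOW(S) if ε ∈ FIRST(RHS), i.e. RHS ⇒* ε)
The right-hand side is ε (FIRST(ε) = { ε }), so the predict set is FOLLOW(S) = { ',', 'c' }
PREDICT(S → ε) = { ',', 'c' }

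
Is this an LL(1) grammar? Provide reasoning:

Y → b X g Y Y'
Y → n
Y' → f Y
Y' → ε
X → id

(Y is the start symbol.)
No. Predict set conflict for Y': { 'f' }

A grammar is LL(1) if for each non-terminal N with multiple productions, the predict sets of those productions are pairwise disjoint, where PREDICT(N → α) = (FIRST(α) \ {ε}) ∪ (FOLLOW(N) if α ⇒* ε).

Relevant sets:
  FOLLOW(Y') = { $, 'f' }

For Y:
  PREDICT(Y → b X g Y Y') = { 'b' }
  PREDICT(Y → n) = { 'n' }
For Y':
  PREDICT(Y' → f Y) = { 'f' }
  PREDICT(Y' → ε) = { $, 'f' }
X has a single production, so nothing to check there.

Conflict found: Predict set conflict for Y': { 'f' }
The grammar is NOT LL(1).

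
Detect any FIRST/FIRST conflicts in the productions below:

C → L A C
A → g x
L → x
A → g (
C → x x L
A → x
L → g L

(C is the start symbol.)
Yes. C → L A C / C → x x L on { 'x' }; A → g x / A → g '(' on { 'g' }

FIRST sets of the non-terminals at (or reachable through a nullable prefix from) the front of some alternative:
  FIRST(L) = { 'g', 'x' }

Productions for C:
  C → L A C: FIRST = { 'g', 'x' }
  C → x x L: FIRST = { 'x' }
Productions for A:
  A → g x: FIRST = { 'g' }
  A → g (: FIRST = { 'g' }
  A → x: FIRST = { 'x' }
Productions for L:
  L → x: FIRST = { 'x' }
  L → g L: FIRST = { 'g' }

Conflict for C: C → L A C and C → x x L
  Overlap: { 'x' }
Conflict for A: A → g x and A → g (
  Overlap: { 'g' }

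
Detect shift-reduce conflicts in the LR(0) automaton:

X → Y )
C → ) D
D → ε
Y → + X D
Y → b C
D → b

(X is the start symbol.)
A shift-reduce conflict occurs when an LR(0) state has both:
  - a complete (reduce) item [A → α .] (dot at the end), and
  - a shift item [B → β . c γ] (dot before a terminal).

Augment with X' → X and build the canonical LR(0) collection (I0 = CLOSURE({[X' → . X]}), then GOTO on every symbol after a dot until no new states appear). It has 12 states:
  I0: { [X → . Y )], [X' → . X], [Y → . + X D], [Y → . b C] }  — shift
  I1: { [X → . Y )], [Y → + . X D], [Y → . + X D], [Y → . b C] }  — shift
  I2: { [X' → X .] }  — accept
  I3: { [X → Y . )] }  — shift
  I4: { [C → . ) D], [Y → b . C] }  — shift
  I5: { [C → ) . D], [D → . b], [D → .] }  — shift, reduce
  I6: { [Y → b C .] }  — reduce
  I7: { [C → ) D .] }  — reduce
  I8: { [D → b .] }  — reduce
  I9: { [X → Y ) .] }  — reduce
  I10: { [D → . b], [D → .], [Y → + X . D] }  — shift, reduce
  I11: { [Y → + X D .] }  — reduce

I5 contains reduce item [D → .] and shift item [D → . b] — shift-reduce conflict.
I10 contains reduce item [D → .] and shift item [D → . b] — shift-reduce conflict.

Answer: Yes — I5: [D → .] vs [D → . b]; I10: [D → .] vs [D → . b]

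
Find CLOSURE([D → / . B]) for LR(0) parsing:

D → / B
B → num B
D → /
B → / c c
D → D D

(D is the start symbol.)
{ [B → . / c c], [B → . num B], [D → / . B] }

To compute CLOSURE, for each item [A → α.Bβ] where B is a non-terminal, add [B → .γ] for all productions B → γ; repeat for the newly added items until nothing changes.

Start with: [D → / . B]
  [D → / . B] has the dot before B: add [B → . num B], [B → . / c c]
No further items can be added.

CLOSURE = { [B → . / c c], [B → . num B], [D → / . B] }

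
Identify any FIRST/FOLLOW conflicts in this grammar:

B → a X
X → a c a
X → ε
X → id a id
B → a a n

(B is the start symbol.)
A FIRST/FOLLOW conflict occurs when a non-terminal N has a nullable alternative N → β (β ⇒* ε) and another alternative N → α with FIRST(α) ∩ FOLLOW(N) ≠ ∅: on such a lookahead the parser cannot decide between expanding α and letting N vanish via β.

Nullable non-terminals: X.

X: nullable alternative(s) X → ε; FOLLOW(X) = { $ }
  X → a c a: FIRST \ {ε} = { 'a' } — disjoint from FOLLOW(X)
  X → ε: FIRST \ {ε} = { } — this is the only nullable alternative, skip
  X → id a id: FIRST \ {ε} = { 'id' } — disjoint from FOLLOW(X)

B has no nullable alternative, so no FIRST/FOLLOW check is needed there.

No FIRST/FOLLOW conflicts found.

Answer: No FIRST/FOLLOW conflicts.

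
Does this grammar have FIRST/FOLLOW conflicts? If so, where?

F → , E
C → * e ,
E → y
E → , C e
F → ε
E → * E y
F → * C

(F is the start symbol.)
No FIRST/FOLLOW conflicts.

A FIRST/FOLLOW conflict occurs when a non-terminal N has a nullable alternative N → β (β ⇒* ε) and another alternative N → α with FIRST(α) ∩ FOLLOW(N) ≠ ∅: on such a lookahead the parser cannot decide between expanding α and letting N vanish via β.

Nullable non-terminals: F.

F: nullable alternative(s) F → ε; FOLLOW(F) = { $ }
  F → , E: FIRST \ {ε} = { ',' } — disjoint from FOLLOW(F)
  F → ε: FIRST \ {ε} = { } — this is the only nullable alternative, skip
  F → * C: FIRST \ {ε} = { '*' } — disjoint from FOLLOW(F)

C, E have no nullable alternative, so no FIRST/FOLLOW check is needed there.

No FIRST/FOLLOW conflicts found.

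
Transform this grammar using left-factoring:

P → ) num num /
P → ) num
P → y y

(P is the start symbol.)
Left-factoring transforms A → αβ₁ | αβ₂ into A → αA' and A' → β₁ | β₂
(α is the longest common prefix among the alternatives). Repeat until
no nonterminal has two alternatives with a common prefix.

Round 1: P has alternatives sharing prefix ') num'. Introduce P': P → ) num P'
  Add: P' → num /
  Add: P' → ε

No remaining common prefixes — done.

Resulting grammar:
P → ) num P'
P' → num /
P' → ε
P → y y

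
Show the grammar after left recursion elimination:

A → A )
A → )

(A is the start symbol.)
A is directly left-recursive. The standard transformation for
  A → A α₁ | ... | A α_m | β₁ | ... | β_n
is
  A  → β₁ A' | ... | β_n A'
  A' → α₁ A' | ... | α_m A' | ε

A → ) becomes A → ) A'
A → A ) becomes A' → ) A'
Add A' → ε

Resulting grammar:
A → ) A'
A' → ) A'
A' → ε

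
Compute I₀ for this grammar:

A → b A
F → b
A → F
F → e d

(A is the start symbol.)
{ [A → . F], [A → . b A], [A' → . A], [F → . b], [F → . e d] }

First, augment the grammar with A' → A
I₀ = CLOSURE({ [A' → . A] }):
  [A' → . A] has the dot before A: add [A → . b A], [A → . F]
  [A → . F] has the dot before F: add [F → . b], [F → . e d]
No further items can be added.

I₀ = { [A → . F], [A → . b A], [A' → . A], [F → . b], [F → . e d] }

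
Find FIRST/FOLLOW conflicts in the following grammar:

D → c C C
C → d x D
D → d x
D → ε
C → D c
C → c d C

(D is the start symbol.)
Yes. D → c C C with FOLLOW(D) on { 'c' }; D → d x with FOLLOW(D) on { 'd' }

A FIRST/FOLLOW conflict occurs when a non-terminal N has a nullable alternative N → β (β ⇒* ε) and another alternative N → α with FIRST(α) ∩ FOLLOW(N) ≠ ∅: on such a lookahead the parser cannot decide between expanding α and letting N vanish via β.

Nullable non-terminals: D.

D: nullable alternative(s) D → ε; FOLLOW(D) = { $, 'c', 'd' }
  D → c C C: FIRST \ {ε} = { 'c' } — overlaps FOLLOW(D) on { 'c' }: CONFLICT
  D → d x: FIRST \ {ε} = { 'd' } — overlaps FOLLOW(D) on { 'd' }: CONFLICT
  D → ε: FIRST \ {ε} = { } — this is the only nullable alternative, skip

C has no nullable alternative, so no FIRST/FOLLOW check is needed there.

So the grammar has 2 FIRST/FOLLOW conflicts (marked CONFLICT above).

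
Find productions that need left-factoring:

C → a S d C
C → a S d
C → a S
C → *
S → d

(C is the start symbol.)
Left-factoring is needed when two productions for the same non-terminal
share a common prefix on the right-hand side.

Productions for C:
  C → a S d C
  C → a S d
  C → a S
  C → *

Found common prefix 'a S' in productions for C

Answer: Yes, C has productions with common prefix 'a S'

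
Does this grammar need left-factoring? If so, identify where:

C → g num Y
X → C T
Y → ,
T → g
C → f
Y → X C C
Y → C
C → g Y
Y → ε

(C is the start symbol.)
Left-factoring is needed when two productions for the same non-terminal
share a common prefix on the right-hand side.

Productions for C:
  C → g num Y
  C → f
  C → g Y
Productions for Y:
  Y → ,
  Y → X C C
  Y → C
  Y → ε

Found common prefix 'g' in productions for C

Answer: Yes, C has productions with common prefix 'g'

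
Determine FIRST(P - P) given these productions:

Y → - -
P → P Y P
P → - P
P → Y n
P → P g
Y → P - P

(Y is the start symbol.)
{ '-' }

FIRST sets of the non-terminals involved (from the grammar, by fixed-point iteration):
  FIRST(P) = { '-' }

To compute FIRST(P - P), process the symbols left to right:
Symbol P is a non-terminal. Add FIRST(P) \ {ε} = { '-' }
P is not nullable (ε ∉ FIRST(P)), so stop here.
FIRST(P - P) = { '-' }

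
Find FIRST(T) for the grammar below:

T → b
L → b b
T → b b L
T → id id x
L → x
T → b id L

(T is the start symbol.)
{ 'b', 'id' }

To compute FIRST(T), examine every production with T on the left-hand side, reading each right-hand side left to right until a non-nullable symbol is reached.

From T → b:
  - b is a terminal: add 'b' and stop
From T → b b L:
  - b is a terminal: add 'b' and stop
From T → id id x:
  - id is a terminal: add 'id' and stop
From T → b id L:
  - b is a terminal: add 'b' and stop

Collecting: FIRST(T) = { 'b', 'id' }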